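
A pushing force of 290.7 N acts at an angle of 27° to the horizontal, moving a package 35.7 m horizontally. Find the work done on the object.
W = F·d·cosθ = (290.7)(35.7)cos(27°) = 9247 J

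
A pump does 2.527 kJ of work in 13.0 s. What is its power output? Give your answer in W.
Convert to SI: W = 2527.0 J, t = 13.0 s
P = W/t = 2527.0/13.0 = 194.4 W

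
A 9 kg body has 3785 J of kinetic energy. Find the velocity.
v = √(2·KE/m) = √(2·3785/9) = 29.0 m/s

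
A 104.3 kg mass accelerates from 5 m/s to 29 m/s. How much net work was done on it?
W = ΔKE = ½m(v₂² − v₁²) = ½(104.3)(29² − 5²) = 42554.4 J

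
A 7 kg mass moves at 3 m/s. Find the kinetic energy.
KE = ½mv² = ½(7)(3)² = 31.5 J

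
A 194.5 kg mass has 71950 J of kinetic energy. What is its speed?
v = √(2·KE/m) = √(2·71950/194.5) = 27.2 m/s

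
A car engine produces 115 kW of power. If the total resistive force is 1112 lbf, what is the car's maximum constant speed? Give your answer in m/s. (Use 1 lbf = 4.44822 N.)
Convert to SI: F = 4946.42 N
P = Fv ⇒ v = P/F = 115000 W/4946.42 N = 23.25 m/s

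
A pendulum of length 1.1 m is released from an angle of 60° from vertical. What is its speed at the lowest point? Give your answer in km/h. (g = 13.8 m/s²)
h = L(1 − cosθ) = 1.1(1 − cos60°) = 0.55 m
v = √(2gh) = √(2·13.8·0.55) = 3.89615 m/s = 14.03 km/h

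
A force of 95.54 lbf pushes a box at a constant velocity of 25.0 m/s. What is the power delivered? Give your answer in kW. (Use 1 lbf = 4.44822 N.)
Convert to SI: F = 424.983 N, v = 25.0 m/s
P = Fv = (424.983)(25.0) = 10624.6 W = 10.62 kW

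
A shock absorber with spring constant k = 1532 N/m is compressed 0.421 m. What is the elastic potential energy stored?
PE = ½kx² = ½(1532)(0.421)² = 135.8 J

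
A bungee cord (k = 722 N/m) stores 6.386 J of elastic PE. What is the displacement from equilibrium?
x = √(2·PE/k) = √(2·6.386/722) = 0.133 m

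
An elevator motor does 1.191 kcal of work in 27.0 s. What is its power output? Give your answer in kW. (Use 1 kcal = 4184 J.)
Convert to SI: W = 4983.14 J, t = 27.0 s
P = W/t = 4983.14/27.0 = 184.561 W = 0.1846 kW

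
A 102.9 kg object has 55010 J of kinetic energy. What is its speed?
v = √(2·KE/m) = √(2·55010/102.9) = 32.7 m/s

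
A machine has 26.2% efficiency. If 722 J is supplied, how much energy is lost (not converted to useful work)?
W_lost = W_in(1 − η) = 722·(1 − 0.262) = 532.8 J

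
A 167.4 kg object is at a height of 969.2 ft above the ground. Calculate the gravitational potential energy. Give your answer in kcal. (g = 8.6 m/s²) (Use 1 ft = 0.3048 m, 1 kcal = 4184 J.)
Convert to SI: m = 167.4 kg, h = 295.412 m
PE = mgh = (167.4)(8.6)(295.412) = 425287 J = 101.6 kcal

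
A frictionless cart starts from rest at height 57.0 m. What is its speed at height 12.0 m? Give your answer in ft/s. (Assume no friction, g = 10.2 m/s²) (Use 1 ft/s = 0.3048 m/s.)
mgh₁ = mgh₂ + ½mv² ⇒ v = √(2g(h₁−h₂)) = √(2·10.2·45.0) = 30.2985 m/s = 99.4 ft/s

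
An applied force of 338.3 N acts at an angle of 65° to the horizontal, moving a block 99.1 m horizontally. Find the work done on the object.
W = F·d·cosθ = (338.3)(99.1)cos(65°) = 14170 J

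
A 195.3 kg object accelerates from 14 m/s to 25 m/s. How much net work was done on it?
W = ΔKE = ½m(v₂² − v₁²) = ½(195.3)(25² − 14²) = 41891.85 J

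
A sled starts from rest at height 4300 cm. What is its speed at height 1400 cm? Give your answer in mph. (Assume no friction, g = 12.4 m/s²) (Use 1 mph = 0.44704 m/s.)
Convert to SI: h₁−h₂ = 29.0 m
mgh₁ = mgh₂ + ½mv² ⇒ v = √(2g(h₁−h₂)) = √(2·12.4·29.0) = 26.8179 m/s = 59.99 mph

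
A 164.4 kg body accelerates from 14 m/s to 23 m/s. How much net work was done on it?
W = ΔKE = ½m(v₂² − v₁²) = ½(164.4)(23² − 14²) = 27372.6 J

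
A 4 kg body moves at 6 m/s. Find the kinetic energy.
KE = ½mv² = ½(4)(6)² = 72.0 J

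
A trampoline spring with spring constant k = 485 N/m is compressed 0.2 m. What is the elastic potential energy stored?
PE = ½kx² = ½(485)(0.2)² = 9.7 J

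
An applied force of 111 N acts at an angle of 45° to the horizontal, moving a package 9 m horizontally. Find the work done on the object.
W = F·d·cosθ = (111)(9)cos(45°) = 706.4 J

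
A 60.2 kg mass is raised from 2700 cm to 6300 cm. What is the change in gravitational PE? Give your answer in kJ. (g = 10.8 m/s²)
Convert to SI: m = 60.2 kg, Δh = 36.0 m
ΔPE = mgΔh = (60.2)(10.8)(36.0) = 23405.8 J = 23.41 kJ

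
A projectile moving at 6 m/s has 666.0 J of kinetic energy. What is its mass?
m = 2·KE/v² = 2·666.0/(6)² = 37.0 kg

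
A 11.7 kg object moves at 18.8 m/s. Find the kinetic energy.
KE = ½mv² = ½(11.7)(18.8)² = 2068 J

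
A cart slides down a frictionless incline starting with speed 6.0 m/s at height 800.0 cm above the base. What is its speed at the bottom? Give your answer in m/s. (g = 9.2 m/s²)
Convert to SI: v₀ = 6.0 m/s, h = 8.0 m
½mv₀² + mgh = ½mv² ⇒ v = √(v₀² + 2gh) = √(6.0² + 2·9.2·8.0) = 13.54 m/s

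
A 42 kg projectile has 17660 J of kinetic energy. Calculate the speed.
v = √(2·KE/m) = √(2·17660/42) = 29.0 m/s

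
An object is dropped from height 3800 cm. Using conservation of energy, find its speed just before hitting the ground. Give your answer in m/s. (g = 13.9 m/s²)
Convert to SI: h = 38.0 m
mgh = ½mv² ⇒ v = √(2gh) = √(2·13.9·38.0) = 32.5 m/s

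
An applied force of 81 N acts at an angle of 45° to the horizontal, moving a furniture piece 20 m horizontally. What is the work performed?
W = F·d·cosθ = (81)(20)cos(45°) = 1146 J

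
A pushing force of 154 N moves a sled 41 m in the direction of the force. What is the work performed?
W = F·d = (154)(41) = 6314 J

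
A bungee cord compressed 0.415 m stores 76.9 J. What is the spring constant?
k = 2·PE/x² = 2·76.9/(0.415)² = 893.0 N/m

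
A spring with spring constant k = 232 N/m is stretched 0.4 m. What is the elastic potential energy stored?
PE = ½kx² = ½(232)(0.4)² = 18.56 J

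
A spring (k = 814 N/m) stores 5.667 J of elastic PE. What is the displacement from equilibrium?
x = √(2·PE/k) = √(2·5.667/814) = 0.118 m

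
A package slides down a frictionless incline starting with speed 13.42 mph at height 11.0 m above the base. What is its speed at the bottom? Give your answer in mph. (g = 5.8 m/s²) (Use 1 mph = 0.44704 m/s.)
Convert to SI: v₀ = 5.99928 m/s, h = 11.0 m
½mv₀² + mgh = ½mv² ⇒ v = √(v₀² + 2gh) = √(5.99928² + 2·5.8·11.0) = 12.7903 m/s = 28.61 mph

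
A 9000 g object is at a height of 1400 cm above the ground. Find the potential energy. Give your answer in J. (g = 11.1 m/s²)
Convert to SI: m = 9.0 kg, h = 14.0 m
PE = mgh = (9.0)(11.1)(14.0) = 1399 J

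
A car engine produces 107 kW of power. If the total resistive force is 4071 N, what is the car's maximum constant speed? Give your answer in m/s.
P = Fv ⇒ v = P/F = 107000 W/4071.0 N = 26.28 m/s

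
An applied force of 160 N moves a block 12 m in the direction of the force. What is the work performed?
W = F·d = (160)(12) = 1920 J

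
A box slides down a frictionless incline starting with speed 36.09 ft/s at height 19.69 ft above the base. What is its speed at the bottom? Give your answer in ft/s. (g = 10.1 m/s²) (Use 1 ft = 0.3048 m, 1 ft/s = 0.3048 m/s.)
Convert to SI: v₀ = 11.0002 m/s, h = 6.00151 m
½mv₀² + mgh = ½mv² ⇒ v = √(v₀² + 2gh) = √(11.0002² + 2·10.1·6.00151) = 15.5639 m/s = 51.06 ft/s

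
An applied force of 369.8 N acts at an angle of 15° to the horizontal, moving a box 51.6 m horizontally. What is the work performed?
W = F·d·cosθ = (369.8)(51.6)cos(15°) = 18430 J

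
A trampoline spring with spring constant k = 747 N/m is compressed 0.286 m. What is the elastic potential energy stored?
PE = ½kx² = ½(747)(0.286)² = 30.55 J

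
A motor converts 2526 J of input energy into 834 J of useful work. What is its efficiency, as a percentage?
η = W_out/W_in = 834/2526 = 33.02%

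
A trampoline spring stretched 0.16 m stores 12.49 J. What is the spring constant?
k = 2·PE/x² = 2·12.49/(0.16)² = 975.8 N/m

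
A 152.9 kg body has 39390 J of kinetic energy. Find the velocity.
v = √(2·KE/m) = √(2·39390/152.9) = 22.7 m/s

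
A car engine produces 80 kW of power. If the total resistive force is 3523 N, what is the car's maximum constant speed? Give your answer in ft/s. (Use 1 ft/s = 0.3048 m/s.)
P = Fv ⇒ v = P/F = 80000 W/3523.0 N = 22.7079 m/s = 74.5 ft/s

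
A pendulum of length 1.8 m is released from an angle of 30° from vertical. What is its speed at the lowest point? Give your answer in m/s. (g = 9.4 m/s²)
h = L(1 − cosθ) = 1.8(1 − cos30°) = 0.241154 m
v = √(2gh) = √(2·9.4·0.241154) = 2.129 m/s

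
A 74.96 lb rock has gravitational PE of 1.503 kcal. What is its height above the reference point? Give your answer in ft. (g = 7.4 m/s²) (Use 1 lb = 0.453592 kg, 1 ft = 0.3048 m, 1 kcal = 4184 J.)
Convert to SI: m = 34.0013 kg, PE = 6288.55 J
h = PE/(mg) = 6288.55/(34.0013·7.4) = 24.9933 m = 82.0 ft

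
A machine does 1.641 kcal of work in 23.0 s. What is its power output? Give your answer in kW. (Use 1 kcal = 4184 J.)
Convert to SI: W = 6865.94 J, t = 23.0 s
P = W/t = 6865.94/23.0 = 298.519 W = 0.2985 kW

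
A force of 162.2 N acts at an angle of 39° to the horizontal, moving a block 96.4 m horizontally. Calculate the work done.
W = F·d·cosθ = (162.2)(96.4)cos(39°) = 12150 J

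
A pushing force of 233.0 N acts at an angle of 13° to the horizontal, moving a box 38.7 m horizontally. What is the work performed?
W = F·d·cosθ = (233.0)(38.7)cos(13°) = 8786 J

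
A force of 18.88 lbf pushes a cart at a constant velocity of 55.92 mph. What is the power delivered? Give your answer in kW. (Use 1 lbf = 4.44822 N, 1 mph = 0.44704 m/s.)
Convert to SI: F = 83.9824 N, v = 24.9985 m/s
P = Fv = (83.9824)(24.9985) = 2099.43 W = 2.099 kW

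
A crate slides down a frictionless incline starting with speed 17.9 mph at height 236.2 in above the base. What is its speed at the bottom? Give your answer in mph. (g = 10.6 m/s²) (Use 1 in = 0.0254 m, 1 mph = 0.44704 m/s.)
Convert to SI: v₀ = 8.00202 m/s, h = 5.99948 m
½mv₀² + mgh = ½mv² ⇒ v = √(v₀² + 2gh) = √(8.00202² + 2·10.6·5.99948) = 13.8283 m/s = 30.93 mph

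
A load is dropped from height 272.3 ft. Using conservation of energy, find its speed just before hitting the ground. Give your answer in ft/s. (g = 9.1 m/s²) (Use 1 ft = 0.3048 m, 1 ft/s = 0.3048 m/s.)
Convert to SI: h = 82.997 m
mgh = ½mv² ⇒ v = √(2gh) = √(2·9.1·82.997) = 38.8657 m/s = 127.5 ft/s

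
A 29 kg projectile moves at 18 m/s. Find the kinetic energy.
KE = ½mv² = ½(29)(18)² = 4698.0 J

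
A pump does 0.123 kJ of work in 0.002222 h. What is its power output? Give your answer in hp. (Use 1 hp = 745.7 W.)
Convert to SI: W = 123.0 J, t = 7.9992 s
P = W/t = 123.0/7.9992 = 15.3765 W = 0.02062 hp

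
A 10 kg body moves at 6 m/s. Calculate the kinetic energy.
KE = ½mv² = ½(10)(6)² = 180.0 J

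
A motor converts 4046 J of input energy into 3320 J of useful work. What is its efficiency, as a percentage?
η = W_out/W_in = 3320/4046 = 82.06%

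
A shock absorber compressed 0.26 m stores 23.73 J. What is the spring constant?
k = 2·PE/x² = 2·23.73/(0.26)² = 702.1 N/m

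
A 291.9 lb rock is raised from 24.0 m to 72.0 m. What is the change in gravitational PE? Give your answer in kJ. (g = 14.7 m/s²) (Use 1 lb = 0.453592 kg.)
Convert to SI: m = 132.404 kg, Δh = 48.0 m
ΔPE = mgΔh = (132.404)(14.7)(48.0) = 93423.9 J = 93.42 kJ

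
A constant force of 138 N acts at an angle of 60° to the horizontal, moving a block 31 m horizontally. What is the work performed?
W = F·d·cosθ = (138)(31)cos(60°) = 2139 J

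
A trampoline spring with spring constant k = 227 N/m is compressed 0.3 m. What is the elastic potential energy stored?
PE = ½kx² = ½(227)(0.3)² = 10.22 J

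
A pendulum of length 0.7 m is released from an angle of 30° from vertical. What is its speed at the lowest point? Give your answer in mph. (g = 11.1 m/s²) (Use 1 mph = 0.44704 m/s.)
h = L(1 − cosθ) = 0.7(1 − cos30°) = 0.0937822 m
v = √(2gh) = √(2·11.1·0.0937822) = 1.4429 m/s = 3.228 mph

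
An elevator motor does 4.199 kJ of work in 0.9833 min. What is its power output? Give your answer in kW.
Convert to SI: W = 4199.0 J, t = 58.998 s
P = W/t = 4199.0/58.998 = 71.1719 W = 0.07117 kW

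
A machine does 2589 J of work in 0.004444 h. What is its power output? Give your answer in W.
Convert to SI: W = 2589.0 J, t = 15.9984 s
P = W/t = 2589.0/15.9984 = 161.8 W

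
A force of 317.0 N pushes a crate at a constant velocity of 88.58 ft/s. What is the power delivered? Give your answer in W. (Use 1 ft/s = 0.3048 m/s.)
Convert to SI: F = 317.0 N, v = 26.9992 m/s
P = Fv = (317.0)(26.9992) = 8559 W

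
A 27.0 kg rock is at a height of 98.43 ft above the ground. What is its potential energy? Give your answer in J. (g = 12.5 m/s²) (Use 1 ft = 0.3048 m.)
Convert to SI: m = 27.0 kg, h = 30.0015 m
PE = mgh = (27.0)(12.5)(30.0015) = 10130 J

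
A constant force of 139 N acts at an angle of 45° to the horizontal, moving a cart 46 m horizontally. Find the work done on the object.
W = F·d·cosθ = (139)(46)cos(45°) = 4521 J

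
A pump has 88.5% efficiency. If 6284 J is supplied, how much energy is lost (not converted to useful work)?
W_lost = W_in(1 − η) = 6284·(1 − 0.885) = 722.7 J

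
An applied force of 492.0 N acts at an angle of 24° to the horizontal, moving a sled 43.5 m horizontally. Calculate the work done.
W = F·d·cosθ = (492.0)(43.5)cos(24°) = 19550 J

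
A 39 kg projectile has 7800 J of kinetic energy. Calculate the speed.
v = √(2·KE/m) = √(2·7800/39) = 20.0 m/s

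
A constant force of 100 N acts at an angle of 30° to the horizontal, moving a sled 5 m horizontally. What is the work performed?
W = F·d·cosθ = (100)(5)cos(30°) = 433.0 J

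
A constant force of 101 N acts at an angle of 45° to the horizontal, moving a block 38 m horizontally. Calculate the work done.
W = F·d·cosθ = (101)(38)cos(45°) = 2714 J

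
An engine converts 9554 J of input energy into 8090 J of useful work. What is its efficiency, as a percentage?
η = W_out/W_in = 8090/9554 = 84.68%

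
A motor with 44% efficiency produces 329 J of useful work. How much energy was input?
W_in = W_out/η = 329/0.44 = 747.7 J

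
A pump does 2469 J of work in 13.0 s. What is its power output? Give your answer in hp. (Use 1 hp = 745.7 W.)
P = W/t = 2469.0/13.0 = 189.923 W = 0.2547 hp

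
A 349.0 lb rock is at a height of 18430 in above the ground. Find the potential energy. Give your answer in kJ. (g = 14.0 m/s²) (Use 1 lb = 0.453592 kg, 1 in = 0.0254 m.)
Convert to SI: m = 158.304 kg, h = 468.122 m
PE = mgh = (158.304)(14.0)(468.122) = 1037480 J = 1037 kJ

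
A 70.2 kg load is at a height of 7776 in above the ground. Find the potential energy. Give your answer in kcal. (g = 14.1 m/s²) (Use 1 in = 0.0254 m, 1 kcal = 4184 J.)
Convert to SI: m = 70.2 kg, h = 197.51 m
PE = mgh = (70.2)(14.1)(197.51) = 195500 J = 46.73 kcal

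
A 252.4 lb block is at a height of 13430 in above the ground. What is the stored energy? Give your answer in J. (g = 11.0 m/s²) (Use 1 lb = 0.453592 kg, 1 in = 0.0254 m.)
Convert to SI: m = 114.487 kg, h = 341.122 m
PE = mgh = (114.487)(11.0)(341.122) = 429600 J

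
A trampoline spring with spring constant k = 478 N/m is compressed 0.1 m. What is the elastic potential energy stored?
PE = ½kx² = ½(478)(0.1)² = 2.39 J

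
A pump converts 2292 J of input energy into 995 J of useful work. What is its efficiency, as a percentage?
η = W_out/W_in = 995/2292 = 43.41%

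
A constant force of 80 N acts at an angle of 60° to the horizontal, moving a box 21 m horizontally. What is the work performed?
W = F·d·cosθ = (80)(21)cos(60°) = 840.0 J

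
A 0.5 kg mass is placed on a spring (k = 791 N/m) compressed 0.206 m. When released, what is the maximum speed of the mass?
½kx² = ½mv² ⇒ v = x√(k/m) = (0.206)√(791/0.5) = 8.194 m/s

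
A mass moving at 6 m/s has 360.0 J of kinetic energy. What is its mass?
m = 2·KE/v² = 2·360.0/(6)² = 20.0 kg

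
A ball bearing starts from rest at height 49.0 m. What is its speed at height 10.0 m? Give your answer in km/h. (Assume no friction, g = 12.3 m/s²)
mgh₁ = mgh₂ + ½mv² ⇒ v = √(2g(h₁−h₂)) = √(2·12.3·39.0) = 30.9742 m/s = 111.5 km/h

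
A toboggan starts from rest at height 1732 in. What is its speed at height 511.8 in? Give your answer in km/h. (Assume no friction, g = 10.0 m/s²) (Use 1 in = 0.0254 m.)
Convert to SI: h₁−h₂ = 30.9931 m
mgh₁ = mgh₂ + ½mv² ⇒ v = √(2g(h₁−h₂)) = √(2·10.0·30.9931) = 24.897 m/s = 89.63 km/h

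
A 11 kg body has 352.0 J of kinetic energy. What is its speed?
v = √(2·KE/m) = √(2·352.0/11) = 8.0 m/s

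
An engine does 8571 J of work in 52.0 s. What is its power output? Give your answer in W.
P = W/t = 8571.0/52.0 = 164.8 W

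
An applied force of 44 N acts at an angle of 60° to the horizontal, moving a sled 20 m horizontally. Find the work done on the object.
W = F·d·cosθ = (44)(20)cos(60°) = 440.0 J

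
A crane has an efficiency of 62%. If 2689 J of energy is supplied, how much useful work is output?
W_out = η·W_in = 0.62·2689 = 1667.18 J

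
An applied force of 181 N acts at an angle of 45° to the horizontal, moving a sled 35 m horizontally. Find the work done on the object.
W = F·d·cosθ = (181)(35)cos(45°) = 4480 J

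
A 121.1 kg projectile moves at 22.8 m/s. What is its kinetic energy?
KE = ½mv² = ½(121.1)(22.8)² = 31480 J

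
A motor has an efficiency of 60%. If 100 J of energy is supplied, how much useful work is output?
W_out = η·W_in = 0.6·100 = 60.0 J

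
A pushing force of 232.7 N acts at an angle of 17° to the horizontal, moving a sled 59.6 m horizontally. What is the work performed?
W = F·d·cosθ = (232.7)(59.6)cos(17°) = 13260 J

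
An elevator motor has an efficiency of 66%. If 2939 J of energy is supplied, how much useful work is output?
W_out = η·W_in = 0.66·2939 = 1939.74 J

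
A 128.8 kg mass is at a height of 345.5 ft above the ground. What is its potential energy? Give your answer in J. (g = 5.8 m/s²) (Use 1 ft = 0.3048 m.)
Convert to SI: m = 128.8 kg, h = 105.308 m
PE = mgh = (128.8)(5.8)(105.308) = 78670 J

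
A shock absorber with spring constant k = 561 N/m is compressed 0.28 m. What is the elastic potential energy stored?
PE = ½kx² = ½(561)(0.28)² = 21.99 J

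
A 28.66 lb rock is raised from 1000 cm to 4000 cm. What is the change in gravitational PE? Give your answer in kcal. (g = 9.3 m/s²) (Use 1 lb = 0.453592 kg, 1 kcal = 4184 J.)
Convert to SI: m = 12.9999 kg, Δh = 30.0 m
ΔPE = mgΔh = (12.9999)(9.3)(30.0) = 3626.99 J = 0.8669 kcal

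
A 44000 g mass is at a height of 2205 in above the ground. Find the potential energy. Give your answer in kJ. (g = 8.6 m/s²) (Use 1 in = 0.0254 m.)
Convert to SI: m = 44.0 kg, h = 56.007 m
PE = mgh = (44.0)(8.6)(56.007) = 21193.0 J = 21.19 kJ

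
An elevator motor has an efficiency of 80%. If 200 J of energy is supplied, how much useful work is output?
W_out = η·W_in = 0.8·200 = 160.0 J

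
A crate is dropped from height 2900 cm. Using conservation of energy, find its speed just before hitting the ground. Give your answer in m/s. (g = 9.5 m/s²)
Convert to SI: h = 29.0 m
mgh = ½mv² ⇒ v = √(2gh) = √(2·9.5·29.0) = 23.47 m/s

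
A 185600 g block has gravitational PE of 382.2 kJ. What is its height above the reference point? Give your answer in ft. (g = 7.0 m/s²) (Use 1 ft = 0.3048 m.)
Convert to SI: m = 185.6 kg, PE = 382200 J
h = PE/(mg) = 382200/(185.6·7.0) = 294.181 m = 965.2 ft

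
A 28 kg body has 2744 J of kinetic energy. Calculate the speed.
v = √(2·KE/m) = √(2·2744/28) = 14.0 m/s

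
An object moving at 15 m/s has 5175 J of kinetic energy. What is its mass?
m = 2·KE/v² = 2·5175/(15)² = 46.0 kg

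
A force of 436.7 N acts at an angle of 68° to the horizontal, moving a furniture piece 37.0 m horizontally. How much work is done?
W = F·d·cosθ = (436.7)(37.0)cos(68°) = 6053 J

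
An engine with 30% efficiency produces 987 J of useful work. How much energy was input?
W_in = W_out/η = 987/0.3 = 3290 J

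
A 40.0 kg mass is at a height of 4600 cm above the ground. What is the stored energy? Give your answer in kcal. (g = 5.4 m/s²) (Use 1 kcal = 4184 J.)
Convert to SI: m = 40.0 kg, h = 46.0 m
PE = mgh = (40.0)(5.4)(46.0) = 9936.0 J = 2.375 kcal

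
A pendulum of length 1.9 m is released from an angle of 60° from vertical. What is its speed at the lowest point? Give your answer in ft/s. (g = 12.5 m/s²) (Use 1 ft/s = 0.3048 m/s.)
h = L(1 − cosθ) = 1.9(1 − cos60°) = 0.95 m
v = √(2gh) = √(2·12.5·0.95) = 4.8734 m/s = 15.99 ft/s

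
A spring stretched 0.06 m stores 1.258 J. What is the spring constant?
k = 2·PE/x² = 2·1.258/(0.06)² = 698.9 N/m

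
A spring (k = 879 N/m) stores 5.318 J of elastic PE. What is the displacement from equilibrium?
x = √(2·PE/k) = √(2·5.318/879) = 0.11 m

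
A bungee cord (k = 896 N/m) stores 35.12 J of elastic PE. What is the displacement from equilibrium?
x = √(2·PE/k) = √(2·35.12/896) = 0.28 m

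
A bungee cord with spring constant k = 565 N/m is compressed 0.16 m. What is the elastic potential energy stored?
PE = ½kx² = ½(565)(0.16)² = 7.232 J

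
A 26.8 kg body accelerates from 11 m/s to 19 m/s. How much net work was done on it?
W = ΔKE = ½m(v₂² − v₁²) = ½(26.8)(19² − 11²) = 3216.0 J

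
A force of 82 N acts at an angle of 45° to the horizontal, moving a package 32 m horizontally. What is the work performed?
W = F·d·cosθ = (82)(32)cos(45°) = 1855 J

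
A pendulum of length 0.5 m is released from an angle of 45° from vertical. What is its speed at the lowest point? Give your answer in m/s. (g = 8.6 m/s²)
h = L(1 − cosθ) = 0.5(1 − cos45°) = 0.146447 m
v = √(2gh) = √(2·8.6·0.146447) = 1.587 m/s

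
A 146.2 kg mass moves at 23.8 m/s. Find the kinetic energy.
KE = ½mv² = ½(146.2)(23.8)² = 41410 J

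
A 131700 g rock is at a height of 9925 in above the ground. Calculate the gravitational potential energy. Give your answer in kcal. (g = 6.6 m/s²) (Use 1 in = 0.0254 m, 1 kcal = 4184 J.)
Convert to SI: m = 131.7 kg, h = 252.095 m
PE = mgh = (131.7)(6.6)(252.095) = 219126 J = 52.37 kcal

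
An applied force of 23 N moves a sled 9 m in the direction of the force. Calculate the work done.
W = F·d = (23)(9) = 207.0 J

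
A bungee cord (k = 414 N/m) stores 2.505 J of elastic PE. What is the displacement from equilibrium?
x = √(2·PE/k) = √(2·2.505/414) = 0.11 m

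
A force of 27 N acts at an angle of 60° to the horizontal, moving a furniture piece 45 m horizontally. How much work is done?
W = F·d·cosθ = (27)(45)cos(60°) = 607.5 J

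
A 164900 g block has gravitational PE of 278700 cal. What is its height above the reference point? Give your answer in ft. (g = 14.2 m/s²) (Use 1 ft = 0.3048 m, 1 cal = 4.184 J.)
Convert to SI: m = 164.9 kg, PE = 1166080 J
h = PE/(mg) = 1166080/(164.9·14.2) = 497.989 m = 1634 ft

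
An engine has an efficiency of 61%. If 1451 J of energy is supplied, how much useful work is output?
W_out = η·W_in = 0.61·1451 = 885.11 J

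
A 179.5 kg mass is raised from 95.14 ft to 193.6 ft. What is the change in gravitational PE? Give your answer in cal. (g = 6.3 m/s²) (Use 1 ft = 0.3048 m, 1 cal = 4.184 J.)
Convert to SI: m = 179.5 kg, Δh = 30.0106 m
ΔPE = mgΔh = (179.5)(6.3)(30.0106) = 33937.5 J = 8111 cal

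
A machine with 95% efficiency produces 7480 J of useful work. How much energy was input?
W_in = W_out/η = 7480/0.95 = 7874 J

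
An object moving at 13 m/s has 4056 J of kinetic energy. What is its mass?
m = 2·KE/v² = 2·4056/(13)² = 48.0 kg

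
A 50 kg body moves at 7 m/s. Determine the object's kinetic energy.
KE = ½mv² = ½(50)(7)² = 1225.0 J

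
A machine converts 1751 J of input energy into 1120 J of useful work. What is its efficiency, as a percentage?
η = W_out/W_in = 1120/1751 = 63.96%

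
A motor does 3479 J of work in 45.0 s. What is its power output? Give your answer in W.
P = W/t = 3479.0/45.0 = 77.31 W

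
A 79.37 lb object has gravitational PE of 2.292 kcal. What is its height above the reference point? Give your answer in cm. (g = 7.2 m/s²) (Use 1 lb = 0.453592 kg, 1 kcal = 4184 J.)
Convert to SI: m = 36.0016 kg, PE = 9589.73 J
h = PE/(mg) = 9589.73/(36.0016·7.2) = 36.9958 m = 3700 cm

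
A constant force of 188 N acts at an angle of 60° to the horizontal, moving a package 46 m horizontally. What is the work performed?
W = F·d·cosθ = (188)(46)cos(60°) = 4324 J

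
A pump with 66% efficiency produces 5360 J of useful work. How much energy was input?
W_in = W_out/η = 5360/0.66 = 8121 J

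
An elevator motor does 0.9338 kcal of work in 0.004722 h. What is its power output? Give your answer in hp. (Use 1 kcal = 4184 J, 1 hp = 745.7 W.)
Convert to SI: W = 3907.02 J, t = 16.9992 s
P = W/t = 3907.02/16.9992 = 229.835 W = 0.3082 hp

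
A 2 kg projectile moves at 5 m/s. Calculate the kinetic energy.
KE = ½mv² = ½(2)(5)² = 25.0 J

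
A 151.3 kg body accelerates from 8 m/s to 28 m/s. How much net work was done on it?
W = ΔKE = ½m(v₂² − v₁²) = ½(151.3)(28² − 8²) = 54468.0 J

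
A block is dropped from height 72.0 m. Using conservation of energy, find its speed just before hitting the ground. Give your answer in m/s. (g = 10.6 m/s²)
mgh = ½mv² ⇒ v = √(2gh) = √(2·10.6·72.0) = 39.07 m/s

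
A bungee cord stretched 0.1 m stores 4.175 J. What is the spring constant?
k = 2·PE/x² = 2·4.175/(0.1)² = 835.0 N/m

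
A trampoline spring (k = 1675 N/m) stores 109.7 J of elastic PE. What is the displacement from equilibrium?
x = √(2·PE/k) = √(2·109.7/1675) = 0.3619 m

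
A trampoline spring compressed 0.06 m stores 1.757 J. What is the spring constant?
k = 2·PE/x² = 2·1.757/(0.06)² = 976.1 N/m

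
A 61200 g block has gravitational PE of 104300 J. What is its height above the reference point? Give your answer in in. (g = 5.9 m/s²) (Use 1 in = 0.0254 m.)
Convert to SI: m = 61.2 kg, PE = 104300 J
h = PE/(mg) = 104300/(61.2·5.9) = 288.856 m = 11370 in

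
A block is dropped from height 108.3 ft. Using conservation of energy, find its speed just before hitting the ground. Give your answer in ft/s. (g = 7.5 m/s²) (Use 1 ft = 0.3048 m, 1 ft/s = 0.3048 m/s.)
Convert to SI: h = 33.0098 m
mgh = ½mv² ⇒ v = √(2gh) = √(2·7.5·33.0098) = 22.2519 m/s = 73.0 ft/s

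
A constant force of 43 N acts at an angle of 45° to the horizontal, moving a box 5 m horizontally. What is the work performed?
W = F·d·cosθ = (43)(5)cos(45°) = 152.0 J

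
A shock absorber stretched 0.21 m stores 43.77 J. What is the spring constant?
k = 2·PE/x² = 2·43.77/(0.21)² = 1985 N/m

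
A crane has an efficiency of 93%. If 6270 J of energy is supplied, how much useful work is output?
W_out = η·W_in = 0.93·6270 = 5831.1 J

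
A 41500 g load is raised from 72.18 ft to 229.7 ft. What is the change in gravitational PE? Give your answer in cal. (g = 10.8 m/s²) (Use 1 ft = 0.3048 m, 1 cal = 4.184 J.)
Convert to SI: m = 41.5 kg, Δh = 48.0121 m
ΔPE = mgΔh = (41.5)(10.8)(48.0121) = 21519.0 J = 5143 cal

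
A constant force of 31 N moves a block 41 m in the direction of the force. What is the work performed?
W = F·d = (31)(41) = 1271 J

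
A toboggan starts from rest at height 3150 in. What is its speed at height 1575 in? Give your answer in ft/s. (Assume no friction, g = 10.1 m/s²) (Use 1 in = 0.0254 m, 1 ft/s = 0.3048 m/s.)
Convert to SI: h₁−h₂ = 40.005 m
mgh₁ = mgh₂ + ½mv² ⇒ v = √(2g(h₁−h₂)) = √(2·10.1·40.005) = 28.4271 m/s = 93.26 ft/s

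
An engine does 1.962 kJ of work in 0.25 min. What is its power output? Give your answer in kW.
Convert to SI: W = 1962.0 J, t = 15.0 s
P = W/t = 1962.0/15.0 = 130.8 W = 0.1308 kW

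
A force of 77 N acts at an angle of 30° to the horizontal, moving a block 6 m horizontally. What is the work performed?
W = F·d·cosθ = (77)(6)cos(30°) = 400.1 J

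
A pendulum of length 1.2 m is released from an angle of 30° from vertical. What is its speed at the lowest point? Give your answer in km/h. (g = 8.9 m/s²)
h = L(1 − cosθ) = 1.2(1 − cos30°) = 0.16077 m
v = √(2gh) = √(2·8.9·0.16077) = 1.69166 m/s = 6.09 km/h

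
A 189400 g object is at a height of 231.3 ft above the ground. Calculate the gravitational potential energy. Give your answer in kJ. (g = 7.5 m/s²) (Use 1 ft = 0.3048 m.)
Convert to SI: m = 189.4 kg, h = 70.5002 m
PE = mgh = (189.4)(7.5)(70.5002) = 100146 J = 100.1 kJ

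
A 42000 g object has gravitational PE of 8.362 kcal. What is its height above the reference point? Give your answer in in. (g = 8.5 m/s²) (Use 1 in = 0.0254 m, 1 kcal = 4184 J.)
Convert to SI: m = 42.0 kg, PE = 34986.6 J
h = PE/(mg) = 34986.6/(42.0·8.5) = 98.0017 m = 3858 in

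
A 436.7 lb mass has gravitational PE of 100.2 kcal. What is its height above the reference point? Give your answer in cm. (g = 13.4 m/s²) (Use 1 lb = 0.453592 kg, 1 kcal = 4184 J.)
Convert to SI: m = 198.084 kg, PE = 419237 J
h = PE/(mg) = 419237/(198.084·13.4) = 157.945 m = 15790 cm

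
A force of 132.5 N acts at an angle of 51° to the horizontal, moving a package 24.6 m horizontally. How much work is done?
W = F·d·cosθ = (132.5)(24.6)cos(51°) = 2051 J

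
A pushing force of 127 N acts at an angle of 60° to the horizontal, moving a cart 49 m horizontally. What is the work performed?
W = F·d·cosθ = (127)(49)cos(60°) = 3112 J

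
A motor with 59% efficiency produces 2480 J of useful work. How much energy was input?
W_in = W_out/η = 2480/0.59 = 4203 J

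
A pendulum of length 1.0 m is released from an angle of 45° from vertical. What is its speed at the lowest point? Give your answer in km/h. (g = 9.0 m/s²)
h = L(1 − cosθ) = 1.0(1 − cos45°) = 0.292893 m
v = √(2gh) = √(2·9.0·0.292893) = 2.2961 m/s = 8.266 km/h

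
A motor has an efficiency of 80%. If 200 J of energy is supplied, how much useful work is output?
W_out = η·W_in = 0.8·200 = 160.0 J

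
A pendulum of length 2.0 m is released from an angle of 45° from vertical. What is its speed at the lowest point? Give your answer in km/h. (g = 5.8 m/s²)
h = L(1 − cosθ) = 2.0(1 − cos45°) = 0.585786 m
v = √(2gh) = √(2·5.8·0.585786) = 2.60675 m/s = 9.384 km/h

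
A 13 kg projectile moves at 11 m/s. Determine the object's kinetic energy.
KE = ½mv² = ½(13)(11)² = 786.5 J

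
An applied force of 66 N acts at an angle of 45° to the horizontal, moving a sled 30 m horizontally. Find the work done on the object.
W = F·d·cosθ = (66)(30)cos(45°) = 1400 J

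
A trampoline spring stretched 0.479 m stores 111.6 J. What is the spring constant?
k = 2·PE/x² = 2·111.6/(0.479)² = 972.8 N/m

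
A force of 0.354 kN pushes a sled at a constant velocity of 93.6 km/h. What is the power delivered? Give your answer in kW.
Convert to SI: F = 354.0 N, v = 26.0 m/s
P = Fv = (354.0)(26.0) = 9204.0 W = 9.204 kW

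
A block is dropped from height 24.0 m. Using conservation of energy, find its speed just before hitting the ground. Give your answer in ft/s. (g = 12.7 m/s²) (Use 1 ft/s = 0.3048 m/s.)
mgh = ½mv² ⇒ v = √(2gh) = √(2·12.7·24.0) = 24.6901 m/s = 81.0 ft/s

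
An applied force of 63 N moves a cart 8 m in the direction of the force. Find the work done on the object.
W = F·d = (63)(8) = 504.0 J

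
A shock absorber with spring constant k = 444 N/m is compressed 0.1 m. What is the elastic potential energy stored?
PE = ½kx² = ½(444)(0.1)² = 2.22 J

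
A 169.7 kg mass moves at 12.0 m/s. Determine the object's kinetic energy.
KE = ½mv² = ½(169.7)(12.0)² = 12220 J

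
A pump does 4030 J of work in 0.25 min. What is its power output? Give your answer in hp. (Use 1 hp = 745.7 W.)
Convert to SI: W = 4030.0 J, t = 15.0 s
P = W/t = 4030.0/15.0 = 268.667 W = 0.3603 hp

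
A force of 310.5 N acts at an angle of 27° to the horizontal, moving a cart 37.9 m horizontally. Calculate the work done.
W = F·d·cosθ = (310.5)(37.9)cos(27°) = 10490 J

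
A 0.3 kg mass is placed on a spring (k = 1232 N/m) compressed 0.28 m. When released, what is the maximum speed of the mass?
½kx² = ½mv² ⇒ v = x√(k/m) = (0.28)√(1232/0.3) = 17.94 m/s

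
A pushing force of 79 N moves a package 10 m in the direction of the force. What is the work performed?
W = F·d = (79)(10) = 790.0 J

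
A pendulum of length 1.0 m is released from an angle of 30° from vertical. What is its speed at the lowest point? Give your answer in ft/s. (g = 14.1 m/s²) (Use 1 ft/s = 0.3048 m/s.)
h = L(1 − cosθ) = 1.0(1 − cos30°) = 0.133975 m
v = √(2gh) = √(2·14.1·0.133975) = 1.94373 m/s = 6.377 ft/s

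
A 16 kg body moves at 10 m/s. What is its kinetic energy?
KE = ½mv² = ½(16)(10)² = 800.0 J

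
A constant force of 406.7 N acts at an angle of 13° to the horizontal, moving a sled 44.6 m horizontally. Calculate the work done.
W = F·d·cosθ = (406.7)(44.6)cos(13°) = 17670 J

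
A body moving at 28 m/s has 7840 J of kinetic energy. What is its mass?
m = 2·KE/v² = 2·7840/(28)² = 20.0 kg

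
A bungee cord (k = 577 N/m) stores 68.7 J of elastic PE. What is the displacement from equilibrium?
x = √(2·PE/k) = √(2·68.7/577) = 0.488 m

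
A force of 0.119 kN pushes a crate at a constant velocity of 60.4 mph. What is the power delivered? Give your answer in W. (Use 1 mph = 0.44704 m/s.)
Convert to SI: F = 119.0 N, v = 27.0012 m/s
P = Fv = (119.0)(27.0012) = 3213 W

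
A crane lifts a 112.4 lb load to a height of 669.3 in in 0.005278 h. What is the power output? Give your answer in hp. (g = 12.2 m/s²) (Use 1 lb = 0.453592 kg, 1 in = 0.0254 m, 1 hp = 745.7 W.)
Convert to SI: m = 50.9837 kg, h = 17.0002 m, t = 19.0008 s
P = mgh/t = (50.9837)(12.2)(17.0002)/19.0008 = 556.512 W = 0.7463 hp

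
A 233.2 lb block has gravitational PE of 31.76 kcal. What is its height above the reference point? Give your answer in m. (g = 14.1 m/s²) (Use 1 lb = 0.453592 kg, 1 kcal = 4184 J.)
Convert to SI: m = 105.778 kg, PE = 132884 J
h = PE/(mg) = 132884/(105.778·14.1) = 89.1 m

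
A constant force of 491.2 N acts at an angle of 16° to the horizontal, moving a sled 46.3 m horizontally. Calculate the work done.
W = F·d·cosθ = (491.2)(46.3)cos(16°) = 21860 J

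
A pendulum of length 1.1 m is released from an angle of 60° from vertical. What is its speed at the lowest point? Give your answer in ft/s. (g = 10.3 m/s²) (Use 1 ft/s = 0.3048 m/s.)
h = L(1 − cosθ) = 1.1(1 − cos60°) = 0.55 m
v = √(2gh) = √(2·10.3·0.55) = 3.36601 m/s = 11.04 ft/s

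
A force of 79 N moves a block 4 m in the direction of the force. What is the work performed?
W = F·d = (79)(4) = 316.0 J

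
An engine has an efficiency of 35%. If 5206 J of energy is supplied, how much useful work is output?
W_out = η·W_in = 0.35·5206 = 1822.1 J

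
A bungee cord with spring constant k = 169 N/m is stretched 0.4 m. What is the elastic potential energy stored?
PE = ½kx² = ½(169)(0.4)² = 13.52 J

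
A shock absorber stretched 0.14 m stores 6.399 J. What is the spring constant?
k = 2·PE/x² = 2·6.399/(0.14)² = 653.0 N/m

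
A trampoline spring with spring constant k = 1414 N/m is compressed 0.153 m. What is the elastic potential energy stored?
PE = ½kx² = ½(1414)(0.153)² = 16.55 J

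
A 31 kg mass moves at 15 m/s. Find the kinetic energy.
KE = ½mv² = ½(31)(15)² = 3487.5 J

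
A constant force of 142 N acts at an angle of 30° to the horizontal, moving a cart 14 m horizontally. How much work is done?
W = F·d·cosθ = (142)(14)cos(30°) = 1722 J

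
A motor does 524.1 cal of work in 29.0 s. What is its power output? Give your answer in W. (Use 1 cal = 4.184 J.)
Convert to SI: W = 2192.83 J, t = 29.0 s
P = W/t = 2192.83/29.0 = 75.61 W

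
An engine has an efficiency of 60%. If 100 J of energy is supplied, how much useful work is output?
W_out = η·W_in = 0.6·100 = 60.0 J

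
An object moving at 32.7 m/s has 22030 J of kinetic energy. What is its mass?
m = 2·KE/v² = 2·22030/(32.7)² = 41.2 kg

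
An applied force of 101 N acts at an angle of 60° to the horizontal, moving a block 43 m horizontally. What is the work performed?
W = F·d·cosθ = (101)(43)cos(60°) = 2172 J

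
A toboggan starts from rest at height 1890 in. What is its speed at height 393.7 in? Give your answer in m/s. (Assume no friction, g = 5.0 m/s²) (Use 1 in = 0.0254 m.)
Convert to SI: h₁−h₂ = 38.006 m
mgh₁ = mgh₂ + ½mv² ⇒ v = √(2g(h₁−h₂)) = √(2·5.0·38.006) = 19.5 m/s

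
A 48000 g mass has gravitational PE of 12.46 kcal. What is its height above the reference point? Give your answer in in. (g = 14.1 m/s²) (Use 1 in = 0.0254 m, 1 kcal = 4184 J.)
Convert to SI: m = 48.0 kg, PE = 52132.6 J
h = PE/(mg) = 52132.6/(48.0·14.1) = 77.0281 m = 3033 in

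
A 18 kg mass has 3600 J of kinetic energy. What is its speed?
v = √(2·KE/m) = √(2·3600/18) = 20.0 m/s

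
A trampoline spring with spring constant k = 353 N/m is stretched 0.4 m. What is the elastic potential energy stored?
PE = ½kx² = ½(353)(0.4)² = 28.24 J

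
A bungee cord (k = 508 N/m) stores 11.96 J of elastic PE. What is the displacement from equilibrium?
x = √(2·PE/k) = √(2·11.96/508) = 0.217 m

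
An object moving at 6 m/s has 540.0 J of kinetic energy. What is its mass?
m = 2·KE/v² = 2·540.0/(6)² = 30.0 kg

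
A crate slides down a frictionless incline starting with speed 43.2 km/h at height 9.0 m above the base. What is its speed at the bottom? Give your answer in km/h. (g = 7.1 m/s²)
Convert to SI: v₀ = 12.0 m/s, h = 9.0 m
½mv₀² + mgh = ½mv² ⇒ v = √(v₀² + 2gh) = √(12.0² + 2·7.1·9.0) = 16.4864 m/s = 59.35 km/h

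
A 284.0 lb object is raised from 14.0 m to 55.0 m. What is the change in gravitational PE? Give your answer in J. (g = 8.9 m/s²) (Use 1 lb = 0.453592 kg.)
Convert to SI: m = 128.82 kg, Δh = 41.0 m
ΔPE = mgΔh = (128.82)(8.9)(41.0) = 47010 J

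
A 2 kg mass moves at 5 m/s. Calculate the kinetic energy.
KE = ½mv² = ½(2)(5)² = 25.0 J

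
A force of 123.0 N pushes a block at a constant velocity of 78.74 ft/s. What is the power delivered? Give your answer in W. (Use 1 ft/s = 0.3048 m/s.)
Convert to SI: F = 123.0 N, v = 24.0 m/s
P = Fv = (123.0)(24.0) = 2952 W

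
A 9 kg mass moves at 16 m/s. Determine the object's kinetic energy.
KE = ½mv² = ½(9)(16)² = 1152.0 J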